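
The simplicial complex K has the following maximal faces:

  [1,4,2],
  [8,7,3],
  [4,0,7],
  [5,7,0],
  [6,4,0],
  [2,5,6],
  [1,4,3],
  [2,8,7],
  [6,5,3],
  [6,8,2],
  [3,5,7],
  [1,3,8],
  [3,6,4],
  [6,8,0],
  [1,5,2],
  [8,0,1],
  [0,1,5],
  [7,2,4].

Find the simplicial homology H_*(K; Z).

H_0 = Z,  H_1 = Z^2,  H_2 = Z.

Fix the vertex order 0 < 1 < 2 < 3 < 4 < 5 < 6 < 7 < 8 and write every simplex with vertices in increasing order. Then dim K = 2 and the simplices of K are:

  0-simplices (9): [0], [1], [2], [3], [4], [5], [6], [7], [8]
  1-simplices (27): (27 of them)
  2-simplices (18): [0,1,5], [0,1,8], [0,4,6], [0,4,7], [0,5,7], [0,6,8], [1,2,4], [1,2,5], [1,3,4], [1,3,8], [2,4,7], [2,5,6], [2,6,8], [2,7,8], [3,4,6], [3,5,6], [3,5,7], [3,7,8]

so the chain groups are C_0 ≅ Z^9, C_1 ≅ Z^27, C_2 ≅ Z^18.

The boundary map ∂_1: C_1 → C_0 maps an edge to its endpoints' difference, ∂[p,q] = q − p.
The resulting 9×27 matrix has rank 8, and its Smith normal form has invariant factors (1,1,1,1,1,1,1,1).

The boundary map ∂_2: C_2 → C_1 acts by ∂[p,q,r] = [q,r] − [p,r] + [p,q]. For instance
  ∂[1,3,8] = [3,8] − [1,8] + [1,3],
  ∂[2,4,7] = [4,7] − [2,7] + [2,4].
The 27×18 boundary matrix has rank 17 and Smith normal form diag(1,1,1,1,1,1,1,1,1,1,1,1,1,1,1,1,1).

From H_k ≅ ker(∂_k) / im(∂_{k+1}) we obtain:

  H_0: rank C_0 − rank ∂_1 = 9 − 8 = 1, and the invariant factors of ∂_1 are all 1, so H_0 ≅ Z.
  H_1: rank ker ∂_1 − rank ∂_2 = (27 − 8) − 17 = 2, and the invariant factors of ∂_2 are all 1, so H_1 ≅ Z^2.
  H_2: rank ker ∂_2 − rank ∂_3 = (18 − 17) − 0 = 1, and there is no ∂_3, so H_2 ≅ Z.

As a check, the Euler characteristic is 9 − 27 + 18 = 0, which agrees with 1 − 2 + 1 = 0.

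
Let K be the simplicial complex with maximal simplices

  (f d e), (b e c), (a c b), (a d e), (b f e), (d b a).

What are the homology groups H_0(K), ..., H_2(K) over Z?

H_0 ≅ Z,  H_1 ≅ Z,  H_2 = 0.

Fix the vertex order a < b < c < d < e < f and write every simplex with vertices in increasing order. Then dim K = 2 and the simplices of K are:

  0-simplices (6): a, b, c, d, e, f
  1-simplices (12): ab, ac, ad, ae, bc, bd, be, bf, ce, de, df, ef
  2-simplices (6): abc, abd, ade, bce, bef, def

so the chain groups are C_0 ≅ Z^6, C_1 ≅ Z^12, C_2 ≅ Z^6.

Boundary ∂_1: C_1 → C_0 sends each edge [p,q] (with p < q) to q − p. For instance
  ∂be = e − b.
This gives a 6×12 integer matrix of rank 5; reducing to Smith normal form yields diagonal entries (1,1,1,1,1).

Boundary ∂_2: C_2 → C_1 sends each 2-simplex [p,q,r] to [q,r] − [p,r] + [p,q]. For instance
  ∂bce = ce − be + bc,
  ∂ade = de − ae + ad.
The 12×6 boundary matrix has rank 6 and Smith normal form diag(1,1,1,1,1,1).

Computing H_k = (kernel of ∂_k) / (image of ∂_{k+1}):

  H_0: rank C_0 − rank ∂_1 = 6 − 5 = 1, and the invariant factors of ∂_1 are all 1, so H_0 = Z.
  H_1: rank ker ∂_1 − rank ∂_2 = (12 − 5) − 6 = 1, and the invariant factors of ∂_2 are all 1, so H_1 = Z.
  H_2: rank ker ∂_2 − rank ∂_3 = (6 − 6) − 0 = 0, and there is no ∂_3, so H_2 = 0.

As a check, the Euler characteristic is 6 − 12 + 6 = 0, which agrees with 1 − 1 + 0 = 0.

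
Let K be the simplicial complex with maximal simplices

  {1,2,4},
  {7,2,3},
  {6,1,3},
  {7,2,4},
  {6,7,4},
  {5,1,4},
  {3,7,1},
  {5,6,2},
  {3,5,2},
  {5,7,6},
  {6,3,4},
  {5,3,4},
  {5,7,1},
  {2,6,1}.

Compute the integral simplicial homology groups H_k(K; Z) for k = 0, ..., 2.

H_0 = Z,  H_1 = Z^2,  H_2 = Z.

Order the vertices as 1 < 2 < 3 < 4 < 5 < 6 < 7. Listing each simplex with vertices in this order, K has dimension 2 with simplices:

  0-simplices (7): [1], [2], [3], [4], [5], [6], [7]
  1-simplices (21): [1,2], [1,3], [1,4], [1,5], [1,6], [1,7], [2,3], [2,4], [2,5], [2,6], [2,7], [3,4], [3,5], [3,6], [3,7], [4,5], [4,6], [4,7], [5,6], [5,7], [6,7]
  2-simplices (14): [1,2,4], [1,2,6], [1,3,6], [1,3,7], [1,4,5], [1,5,7], [2,3,5], [2,3,7], [2,4,7], [2,5,6], [3,4,5], [3,4,6], [4,6,7], [5,6,7]

Hence C_0 ≅ Z^7, C_1 ≅ Z^21, C_2 ≅ Z^14.

Boundary ∂_1: C_1 → C_0 maps an edge to its endpoints' difference, ∂[p,q] = q − p. For instance
  ∂[3,4] = [4] − [3].
As a 7×21 matrix over Z this has rank 6, with invariant factors (1,1,1,1,1,1).

∂_2: C_2 → C_1 maps a triangle to the signed sum of its edges. For instance
  ∂[5,6,7] = [6,7] − [5,7] + [5,6],
  ∂[1,5,7] = [5,7] − [1,7] + [1,5].
The 21×14 boundary matrix has rank 13 and Smith normal form diag(1,1,1,1,1,1,1,1,1,1,1,1,1).

Reading off H_k = ker ∂_k / im ∂_{k+1}:

  H_0: rank C_0 − rank ∂_1 = 7 − 6 = 1, and the invariant factors of ∂_1 are all 1, so H_0 ≅ Z.
  H_1: rank ker ∂_1 − rank ∂_2 = (21 − 6) − 13 = 2, and the invariant factors of ∂_2 are all 1, so H_1 ≅ Z^2.
  H_2: rank ker ∂_2 − rank ∂_3 = (14 − 13) − 0 = 1, and there is no ∂_3, so H_2 ≅ Z.

As a check, the Euler characteristic is 7 − 21 + 14 = 0, which agrees with 1 − 2 + 1 = 0.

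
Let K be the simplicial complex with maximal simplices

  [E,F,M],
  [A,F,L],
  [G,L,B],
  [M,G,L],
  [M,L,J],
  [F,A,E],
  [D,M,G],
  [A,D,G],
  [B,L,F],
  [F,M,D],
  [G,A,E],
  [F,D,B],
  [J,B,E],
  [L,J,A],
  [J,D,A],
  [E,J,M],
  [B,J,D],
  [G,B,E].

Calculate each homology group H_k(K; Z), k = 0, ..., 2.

H_0 = Z,  H_1 = Z^2,  H_2 = Z.

Take the total order A < B < D < E < F < G < J < L < M on the vertex set. Then K (dimension 2) consists of the simplices:

  0-simplices (9): A, B, D, E, F, G, J, L, M
  1-simplices (27): AD, AE, AF, AG, AJ, AL, BD, BE, BF, BG, BJ, BL, DF, DG, DJ, DM, EF, EG, EJ, EM, FL, FM, GL, GM, JL, JM, LM
  2-simplices (18): ADG, ADJ, AEF, AEG, AFL, AJL, BDF, BDJ, BEG, BEJ, BFL, BGL, DFM, DGM, EFM, EJM, GLM, JLM

giving chain groups C_0 ≅ Z^9, C_1 ≅ Z^27, C_2 ≅ Z^18.

∂_1: C_1 → C_0 is given by ∂[p,q] = [q] − [p]. For instance
  ∂JM = M − J.
As a 9×27 matrix over Z this has rank 8, with invariant factors (1,1,1,1,1,1,1,1).

Boundary ∂_2: C_2 → C_1 maps a triangle to the signed sum of its edges. For instance
  ∂JLM = LM − JM + JL,
  ∂ADJ = DJ − AJ + AD.
The resulting 27×18 matrix has rank 17, and its Smith normal form has invariant factors (1,1,1,1,1,1,1,1,1,1,1,1,1,1,1,1,1).

From H_k ≅ ker(∂_k) / im(∂_{k+1}) we obtain:

  H_0: rank C_0 − rank ∂_1 = 9 − 8 = 1, and the invariant factors of ∂_1 are all 1, so H_0 = Z.
  H_1: rank ker ∂_1 − rank ∂_2 = (27 − 8) − 17 = 2, and the invariant factors of ∂_2 are all 1, so H_1 = Z^2.
  H_2: rank ker ∂_2 − rank ∂_3 = (18 − 17) − 0 = 1, and there is no ∂_3, so H_2 = Z.

As a check, the Euler characteristic is 9 − 27 + 18 = 0, which agrees with 1 − 2 + 1 = 0.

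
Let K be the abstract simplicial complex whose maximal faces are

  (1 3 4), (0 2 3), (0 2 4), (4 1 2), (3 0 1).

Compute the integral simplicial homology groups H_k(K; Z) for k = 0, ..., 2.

Take the total order 0 < 1 < 2 < 3 < 4 on the vertex set. Then K (dimension 2) consists of the simplices:

  0-simplices (5): [0], [1], [2], [3], [4]
  1-simplices (10): [0,1], [0,2], [0,3], [0,4], [1,2], [1,3], [1,4], [2,3], [2,4], [3,4]
  2-simplices (5): [0,1,3], [0,2,3], [0,2,4], [1,2,4], [1,3,4]

so the chain groups are C_0 ≅ Z^5, C_1 ≅ Z^10, C_2 ≅ Z^5.

Boundary ∂_1: C_1 → C_0 sends each edge [p,q] (with p < q) to q − p. For instance
  ∂[0,2] = [2] − [0].
The resulting 5×10 matrix has rank 4, and its Smith normal form has invariant factors (1,1,1,1).

Boundary ∂_2: C_2 → C_1 maps a triangle to the signed sum of its edges. For instance
  ∂[0,2,4] = [2,4] − [0,4] + [0,2],
  ∂[0,1,3] = [1,3] − [0,3] + [0,1].
The 10×5 boundary matrix has rank 5 and Smith normal form diag(1,1,1,1,1).

Reading off H_k = ker ∂_k / im ∂_{k+1}:

  H_0: rank C_0 − rank ∂_1 = 5 − 4 = 1, and the invariant factors of ∂_1 are all 1, so H_0 ≅ Z.
  H_1: rank ker ∂_1 − rank ∂_2 = (10 − 4) − 5 = 1, and the invariant factors of ∂_2 are all 1, so H_1 ≅ Z.
  H_2: rank ker ∂_2 − rank ∂_3 = (5 − 5) − 0 = 0, and there is no ∂_3, so H_2 ≅ 0.

As a check, the Euler characteristic is 5 − 10 + 5 = 0, which agrees with 1 − 1 + 0 = 0.

H_0 = Z,  H_1 = Z,  H_2 = 0.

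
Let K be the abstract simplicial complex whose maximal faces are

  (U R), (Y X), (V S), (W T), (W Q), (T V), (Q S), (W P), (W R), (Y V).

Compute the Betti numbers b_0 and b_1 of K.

Take the total order P < Q < R < S < T < U < V < W < X < Y on the vertex set. Then K (dimension 1) consists of the simplices:

  0-simplices (10): P, Q, R, S, T, U, V, W, X, Y
  1-simplices (10): PW, QS, QW, RU, RW, SV, TV, TW, VY, XY

so the chain groups are C_0 ≅ Z^10, C_1 ≅ Z^10.

∂_1: C_1 → C_0 sends each edge [p,q] (with p < q) to q − p.
This gives a 10×10 integer matrix of rank 9; reducing to Smith normal form yields diagonal entries (1,1,1,1,1,1,1,1,1).

Computing H_k = (kernel of ∂_k) / (image of ∂_{k+1}):

  H_0: rank C_0 − rank ∂_1 = 10 − 9 = 1, and the invariant factors of ∂_1 are all 1, so H_0 = Z.
  H_1: rank ker ∂_1 − rank ∂_2 = (10 − 9) − 0 = 1, and there is no ∂_2, so H_1 = Z.

Hence the Betti numbers are b_0 = 1, b_1 = 1.

b_0 = 1, b_1 = 1.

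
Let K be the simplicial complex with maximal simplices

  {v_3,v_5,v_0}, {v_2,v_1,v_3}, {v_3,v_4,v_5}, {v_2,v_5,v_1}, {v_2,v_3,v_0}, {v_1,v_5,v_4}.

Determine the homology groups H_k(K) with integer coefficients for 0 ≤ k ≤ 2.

Fix the vertex order v_0 < v_1 < v_2 < v_3 < v_4 < v_5 and write every simplex with vertices in increasing order. Then dim K = 2 and the simplices of K are:

  0-simplices (6): [v_0], [v_1], [v_2], [v_3], [v_4], [v_5]
  1-simplices (12): [v_0,v_2], [v_0,v_3], [v_0,v_5], [v_1,v_2], [v_1,v_3], [v_1,v_4], [v_1,v_5], [v_2,v_3], [v_2,v_5], [v_3,v_4], [v_3,v_5], [v_4,v_5]
  2-simplices (6): [v_0,v_2,v_3], [v_0,v_3,v_5], [v_1,v_2,v_3], [v_1,v_2,v_5], [v_1,v_4,v_5], [v_3,v_4,v_5]

Hence C_0 ≅ Z^6, C_1 ≅ Z^12, C_2 ≅ Z^6.

∂_1: C_1 → C_0 is given by ∂[p,q] = [q] − [p].
This gives a 6×12 integer matrix of rank 5; reducing to Smith normal form yields diagonal entries (1,1,1,1,1).

The boundary map ∂_2: C_2 → C_1 maps a triangle to the signed sum of its edges. For instance
  ∂[v_1,v_2,v_5] = [v_2,v_5] − [v_1,v_5] + [v_1,v_2],
  ∂[v_1,v_4,v_5] = [v_4,v_5] − [v_1,v_5] + [v_1,v_4].
This gives a 12×6 integer matrix of rank 6; reducing to Smith normal form yields diagonal entries (1,1,1,1,1,1).

Computing H_k = (kernel of ∂_k) / (image of ∂_{k+1}):

  H_0: rank C_0 − rank ∂_1 = 6 − 5 = 1, and the invariant factors of ∂_1 are all 1, so H_0 ≅ Z.
  H_1: rank ker ∂_1 − rank ∂_2 = (12 − 5) − 6 = 1, and the invariant factors of ∂_2 are all 1, so H_1 ≅ Z.
  H_2: rank ker ∂_2 − rank ∂_3 = (6 − 6) − 0 = 0, and there is no ∂_3, so H_2 ≅ 0.

H_0 = Z,  H_1 = Z,  H_2 = 0.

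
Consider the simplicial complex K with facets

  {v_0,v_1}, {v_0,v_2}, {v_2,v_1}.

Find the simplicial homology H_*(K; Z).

H_0 = Z,  H_1 = Z.

We work with the vertex ordering v_0 < v_1 < v_2. The simplices of K, each written with vertices in increasing order, are:

  0-simplices (3): [v_0], [v_1], [v_2]
  1-simplices (3): [v_0,v_1], [v_0,v_2], [v_1,v_2]

giving chain groups C_0 ≅ Z^3, C_1 ≅ Z^3.

∂_1: C_1 → C_0 maps an edge to its endpoints' difference, ∂[p,q] = q − p.
As a 3×3 matrix over Z this has rank 2, with invariant factors (1,1).

Computing H_k = (kernel of ∂_k) / (image of ∂_{k+1}):

  H_0: rank C_0 − rank ∂_1 = 3 − 2 = 1, and the invariant factors of ∂_1 are all 1, so H_0 ≅ Z.
  H_1: rank ker ∂_1 − rank ∂_2 = (3 − 2) − 0 = 1, and there is no ∂_2, so H_1 ≅ Z.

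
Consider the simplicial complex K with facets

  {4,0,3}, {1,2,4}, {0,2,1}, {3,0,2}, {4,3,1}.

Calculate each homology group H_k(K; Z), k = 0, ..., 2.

Fix the vertex order 0 < 1 < 2 < 3 < 4 and write every simplex with vertices in increasing order. Then dim K = 2 and the simplices of K are:

  0-simplices (5): [0], [1], [2], [3], [4]
  1-simplices (10): [0,1], [0,2], [0,3], [0,4], [1,2], [1,3], [1,4], [2,3], [2,4], [3,4]
  2-simplices (5): [0,1,2], [0,2,3], [0,3,4], [1,2,4], [1,3,4]

so the chain groups are C_0 ≅ Z^5, C_1 ≅ Z^10, C_2 ≅ Z^5.

The boundary map ∂_1: C_1 → C_0 maps an edge to its endpoints' difference, ∂[p,q] = q − p.
This gives a 5×10 integer matrix of rank 4; reducing to Smith normal form yields diagonal entries (1,1,1,1).

Boundary ∂_2: C_2 → C_1 acts by ∂[p,q,r] = [q,r] − [p,r] + [p,q]. For instance
  ∂[0,3,4] = [3,4] − [0,4] + [0,3],
  ∂[0,1,2] = [1,2] − [0,2] + [0,1].
The resulting 10×5 matrix has rank 5, and its Smith normal form has invariant factors (1,1,1,1,1).

Computing H_k = (kernel of ∂_k) / (image of ∂_{k+1}):

  H_0: rank C_0 − rank ∂_1 = 5 − 4 = 1, and the invariant factors of ∂_1 are all 1, so H_0 = Z.
  H_1: rank ker ∂_1 − rank ∂_2 = (10 − 4) − 5 = 1, and the invariant factors of ∂_2 are all 1, so H_1 = Z.
  H_2: rank ker ∂_2 − rank ∂_3 = (5 − 5) − 0 = 0, and there is no ∂_3, so H_2 = 0.

As a check, the Euler characteristic is 5 − 10 + 5 = 0, which agrees with 1 − 1 + 0 = 0.

H_0 = Z,  H_1 = Z,  H_2 = 0.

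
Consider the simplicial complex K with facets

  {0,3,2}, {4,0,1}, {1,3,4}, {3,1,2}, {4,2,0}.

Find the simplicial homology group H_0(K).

H_0 ≅ Z.

We work with the vertex ordering 0 < 1 < 2 < 3 < 4. The simplices of K, each written with vertices in increasing order, are:

  0-simplices (5): [0], [1], [2], [3], [4]
  1-simplices (10): [0,1], [0,2], [0,3], [0,4], [1,2], [1,3], [1,4], [2,3], [2,4], [3,4]
  2-simplices (5): [0,1,4], [0,2,3], [0,2,4], [1,2,3], [1,3,4]

so the chain groups are C_0 ≅ Z^5, C_1 ≅ Z^10, C_2 ≅ Z^5.

∂_1: C_1 → C_0 maps an edge to its endpoints' difference, ∂[p,q] = q − p. For instance
  ∂[3,4] = [4] − [3].
This gives a 5×10 integer matrix of rank 4; reducing to Smith normal form yields diagonal entries (1,1,1,1).

Boundary ∂_2: C_2 → C_1 acts by ∂[p,q,r] = [q,r] − [p,r] + [p,q]. For instance
  ∂[0,1,4] = [1,4] − [0,4] + [0,1],
  ∂[0,2,4] = [2,4] − [0,4] + [0,2].
This gives a 10×5 integer matrix of rank 5; reducing to Smith normal form yields diagonal entries (1,1,1,1,1).

Reading off H_k = ker ∂_k / im ∂_{k+1}:

  H_0: rank C_0 − rank ∂_1 = 5 − 4 = 1, and the invariant factors of ∂_1 are all 1, so H_0 ≅ Z.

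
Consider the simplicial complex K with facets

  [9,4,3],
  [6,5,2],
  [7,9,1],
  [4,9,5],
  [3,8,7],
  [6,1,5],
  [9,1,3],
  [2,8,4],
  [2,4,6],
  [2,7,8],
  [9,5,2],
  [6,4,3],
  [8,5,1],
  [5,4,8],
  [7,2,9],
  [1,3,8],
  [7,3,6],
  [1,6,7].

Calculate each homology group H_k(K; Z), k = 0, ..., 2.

Order the vertices as 1 < 2 < 3 < 4 < 5 < 6 < 7 < 8 < 9. Listing each simplex with vertices in this order, K has dimension 2 with simplices:

  0-simplices (9): [1], [2], [3], [4], [5], [6], [7], [8], [9]
  1-simplices (27): (27 of them)
  2-simplices (18): [1,3,8], [1,3,9], [1,5,6], [1,5,8], [1,6,7], [1,7,9], [2,4,6], [2,4,8], [2,5,6], [2,5,9], [2,7,8], [2,7,9], [3,4,6], [3,4,9], [3,6,7], [3,7,8], [4,5,8], [4,5,9]

Hence C_0 ≅ Z^9, C_1 ≅ Z^27, C_2 ≅ Z^18.

∂_1: C_1 → C_0 sends each edge [p,q] (with p < q) to q − p. For instance
  ∂[3,6] = [6] − [3].
The 9×27 boundary matrix has rank 8 and Smith normal form diag(1,1,1,1,1,1,1,1).

∂_2: C_2 → C_1 sends each 2-simplex [p,q,r] to [q,r] − [p,r] + [p,q]. For instance
  ∂[2,4,6] = [4,6] − [2,6] + [2,4],
  ∂[2,7,8] = [7,8] − [2,8] + [2,7].
The 27×18 boundary matrix has rank 18 and Smith normal form diag(1,1,1,1,1,1,1,1,1,1,1,1,1,1,1,1,1,2).

Reading off H_k = ker ∂_k / im ∂_{k+1}:

  H_0: rank C_0 − rank ∂_1 = 9 − 8 = 1, and the invariant factors of ∂_1 are all 1, so H_0 = Z.
  H_1: rank ker ∂_1 − rank ∂_2 = (27 − 8) − 18 = 1, and ∂_2 has invariant factor 2 > 1, so H_1 = Z ⊕ Z_2.
  H_2: rank ker ∂_2 − rank ∂_3 = (18 − 18) − 0 = 0, and there is no ∂_3, so H_2 = 0.

As a check, the Euler characteristic is 9 − 27 + 18 = 0, which agrees with 1 − 1 + 0 = 0.
(K is a triangulation of the Klein bottle.)

H_0 ≅ Z,  H_1 ≅ Z ⊕ Z_2,  H_2 = 0.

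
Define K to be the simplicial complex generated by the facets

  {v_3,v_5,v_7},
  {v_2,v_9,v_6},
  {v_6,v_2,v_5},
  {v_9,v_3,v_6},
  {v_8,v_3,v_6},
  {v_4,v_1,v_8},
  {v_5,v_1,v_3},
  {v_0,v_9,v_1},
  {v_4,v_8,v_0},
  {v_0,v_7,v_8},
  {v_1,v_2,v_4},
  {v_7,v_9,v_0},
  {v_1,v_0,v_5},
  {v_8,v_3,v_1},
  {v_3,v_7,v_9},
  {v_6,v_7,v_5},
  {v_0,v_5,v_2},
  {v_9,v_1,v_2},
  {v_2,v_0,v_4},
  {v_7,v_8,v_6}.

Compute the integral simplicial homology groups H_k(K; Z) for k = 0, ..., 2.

K has 10 vertices, 30 edges, 20 triangles.
rank ∂_0 = 0, rank ∂_1 = 9 ⇒ b_0 = 10 − 0 − 9 = 1; all invariant factors of ∂_1 are 1 so no torsion. So H_0 ≅ Z.
rank ∂_1 = 9, rank ∂_2 = 20 ⇒ b_1 = 30 − 9 − 20 = 1; ∂_2 has invariant factor(s) [2] giving torsion. So H_1 ≅ Z ⊕ Z/2.
rank ∂_2 = 20, rank ∂_3 = 0 ⇒ b_2 = 20 − 20 − 0 = 0. So H_2 ≅ 0.

H_0 ≅ Z,  H_1 ≅ Z ⊕ Z/2,  H_2 = 0.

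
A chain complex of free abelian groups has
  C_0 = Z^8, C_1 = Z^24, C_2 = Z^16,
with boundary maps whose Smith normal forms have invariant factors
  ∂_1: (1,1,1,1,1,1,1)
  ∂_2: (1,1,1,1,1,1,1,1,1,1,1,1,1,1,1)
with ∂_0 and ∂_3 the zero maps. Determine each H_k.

H_0: b_0 = 8 − 0 − 7 = 1; torsion from ∂_1 factors > 1: none. So H_0 = Z.
H_1: b_1 = 24 − 7 − 15 = 2; torsion from ∂_2 factors > 1: none. So H_1 = Z^2.
H_2: b_2 = 16 − 15 − 0 = 1; torsion from ∂_3 factors > 1: none. So H_2 = Z.

H_0 = Z,  H_1 = Z^2,  H_2 = Z.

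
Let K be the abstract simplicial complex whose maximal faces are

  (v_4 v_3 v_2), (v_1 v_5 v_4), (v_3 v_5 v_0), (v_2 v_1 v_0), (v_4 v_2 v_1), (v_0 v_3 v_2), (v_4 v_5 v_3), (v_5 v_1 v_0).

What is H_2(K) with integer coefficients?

H_2 ≅ Z.

We work with the vertex ordering v_0 < v_1 < v_2 < v_3 < v_4 < v_5. The simplices of K, each written with vertices in increasing order, are:

  0-simplices (6): [v_0], [v_1], [v_2], [v_3], [v_4], [v_5]
  1-simplices (12): [v_0,v_1], [v_0,v_2], [v_0,v_3], [v_0,v_5], [v_1,v_2], [v_1,v_4], [v_1,v_5], [v_2,v_3], [v_2,v_4], [v_3,v_4], [v_3,v_5], [v_4,v_5]
  2-simplices (8): [v_0,v_1,v_2], [v_0,v_1,v_5], [v_0,v_2,v_3], [v_0,v_3,v_5], [v_1,v_2,v_4], [v_1,v_4,v_5], [v_2,v_3,v_4], [v_3,v_4,v_5]

Hence C_0 ≅ Z^6, C_1 ≅ Z^12, C_2 ≅ Z^8.

∂_1: C_1 → C_0 sends each edge [p,q] (with p < q) to q − p. For instance
  ∂[v_2,v_3] = [v_3] − [v_2].
The resulting 6×12 matrix has rank 5, and its Smith normal form has invariant factors (1,1,1,1,1).

∂_2: C_2 → C_1 maps a triangle to the signed sum of its edges. For instance
  ∂[v_0,v_1,v_5] = [v_1,v_5] − [v_0,v_5] + [v_0,v_1],
  ∂[v_1,v_4,v_5] = [v_4,v_5] − [v_1,v_5] + [v_1,v_4].
This gives a 12×8 integer matrix of rank 7; reducing to Smith normal form yields diagonal entries (1,1,1,1,1,1,1).

Now H_k = ker ∂_k / im ∂_{k+1}, so:

  H_2: rank ker ∂_2 − rank ∂_3 = (8 − 7) − 0 = 1, and there is no ∂_3, so H_2 = Z.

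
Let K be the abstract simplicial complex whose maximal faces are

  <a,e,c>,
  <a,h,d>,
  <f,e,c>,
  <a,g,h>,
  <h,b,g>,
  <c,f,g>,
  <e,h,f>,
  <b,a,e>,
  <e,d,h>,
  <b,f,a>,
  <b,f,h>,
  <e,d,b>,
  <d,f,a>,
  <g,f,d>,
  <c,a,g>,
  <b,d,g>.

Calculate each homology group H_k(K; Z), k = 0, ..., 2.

H_0 ≅ Z,  H_1 ≅ Z^2,  H_2 ≅ Z.

Take the total order a < b < c < d < e < f < g < h on the vertex set. Then K (dimension 2) consists of the simplices:

  0-simplices (8): a, b, c, d, e, f, g, h
  1-simplices (24): ab, ac, ad, ae, af, ag, ah, bd, be, bf, bg, bh, ce, cf, cg, de, df, dg, dh, ef, eh, fg, fh, gh
  2-simplices (16): abe, abf, ace, acg, adf, adh, agh, bde, bdg, bfh, bgh, cef, cfg, deh, dfg, efh

giving chain groups C_0 ≅ Z^8, C_1 ≅ Z^24, C_2 ≅ Z^16.

Boundary ∂_1: C_1 → C_0 is given by ∂[p,q] = [q] − [p].
The 8×24 boundary matrix has rank 7 and Smith normal form diag(1,1,1,1,1,1,1).

Boundary ∂_2: C_2 → C_1 acts by ∂[p,q,r] = [q,r] − [p,r] + [p,q]. For instance
  ∂cef = ef − cf + ce,
  ∂bde = de − be + bd.
The resulting 24×16 matrix has rank 15, and its Smith normal form has invariant factors (1,1,1,1,1,1,1,1,1,1,1,1,1,1,1).

Now H_k = ker ∂_k / im ∂_{k+1}, so:

  H_0: rank C_0 − rank ∂_1 = 8 − 7 = 1, and the invariant factors of ∂_1 are all 1, so H_0 ≅ Z.
  H_1: rank ker ∂_1 − rank ∂_2 = (24 − 7) − 15 = 2, and the invariant factors of ∂_2 are all 1, so H_1 ≅ Z^2.
  H_2: rank ker ∂_2 − rank ∂_3 = (16 − 15) − 0 = 1, and there is no ∂_3, so H_2 ≅ Z.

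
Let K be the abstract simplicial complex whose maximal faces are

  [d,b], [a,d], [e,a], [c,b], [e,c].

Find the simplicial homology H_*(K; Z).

H_0 ≅ Z,  H_1 ≅ Z.

Take the total order a < b < c < d < e on the vertex set. Then K (dimension 1) consists of the simplices:

  0-simplices (5): a, b, c, d, e
  1-simplices (5): ad, ae, bc, bd, ce

so the chain groups are C_0 ≅ Z^5, C_1 ≅ Z^5.

Boundary ∂_1: C_1 → C_0 sends each edge [p,q] (with p < q) to q − p.
The resulting 5×5 matrix has rank 4, and its Smith normal form has invariant factors (1,1,1,1).

Computing H_k = (kernel of ∂_k) / (image of ∂_{k+1}):

  H_0: rank C_0 − rank ∂_1 = 5 − 4 = 1, and the invariant factors of ∂_1 are all 1, so H_0 ≅ Z.
  H_1: rank ker ∂_1 − rank ∂_2 = (5 − 4) − 0 = 1, and there is no ∂_2, so H_1 ≅ Z.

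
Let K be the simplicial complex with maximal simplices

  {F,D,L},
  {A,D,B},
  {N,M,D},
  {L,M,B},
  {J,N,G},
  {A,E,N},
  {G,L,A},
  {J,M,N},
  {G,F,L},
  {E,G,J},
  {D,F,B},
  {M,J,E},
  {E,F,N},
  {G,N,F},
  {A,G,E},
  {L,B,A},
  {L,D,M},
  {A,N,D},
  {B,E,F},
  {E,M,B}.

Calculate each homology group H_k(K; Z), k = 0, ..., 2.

H_0 = Z,  H_1 = Z ⊕ Z/2,  H_2 = 0.

K has 10 vertices, 30 edges, 20 triangles.
rank ∂_0 = 0, rank ∂_1 = 9 ⇒ b_0 = 10 − 0 − 9 = 1; all invariant factors of ∂_1 are 1 so no torsion. So H_0 = Z.
rank ∂_1 = 9, rank ∂_2 = 20 ⇒ b_1 = 30 − 9 − 20 = 1; ∂_2 has invariant factor(s) [2] giving torsion. So H_1 = Z ⊕ Z/2.
rank ∂_2 = 20, rank ∂_3 = 0 ⇒ b_2 = 20 − 20 − 0 = 0. So H_2 = 0.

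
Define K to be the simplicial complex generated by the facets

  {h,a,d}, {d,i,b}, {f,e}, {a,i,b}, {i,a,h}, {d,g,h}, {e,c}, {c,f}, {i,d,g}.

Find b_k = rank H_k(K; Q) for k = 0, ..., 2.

K has 9 vertices, 15 edges, 6 triangles.
rank ∂_0 = 0, rank ∂_1 = 7 ⇒ b_0 = 9 − 0 − 7 = 2; all invariant factors of ∂_1 are 1 so no torsion. So H_0 = Z^2.
rank ∂_1 = 7, rank ∂_2 = 6 ⇒ b_1 = 15 − 7 − 6 = 2; all invariant factors of ∂_2 are 1 so no torsion. So H_1 = Z^2.
rank ∂_2 = 6, rank ∂_3 = 0 ⇒ b_2 = 6 − 6 − 0 = 0. So H_2 = 0.

b_0 = 2, b_1 = 2, b_2 = 0.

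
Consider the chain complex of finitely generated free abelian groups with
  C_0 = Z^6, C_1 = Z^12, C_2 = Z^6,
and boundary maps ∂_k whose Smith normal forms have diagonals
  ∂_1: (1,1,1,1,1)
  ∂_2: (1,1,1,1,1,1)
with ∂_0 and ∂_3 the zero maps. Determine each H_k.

H_0 = Z,  H_1 = Z,  H_2 = 0.

H_0: b_0 = 6 − 0 − 5 = 1; torsion from ∂_1 factors > 1: none. So H_0 = Z.
H_1: b_1 = 12 − 5 − 6 = 1; torsion from ∂_2 factors > 1: none. So H_1 = Z.
H_2: b_2 = 6 − 6 − 0 = 0; torsion from ∂_3 factors > 1: none. So H_2 = 0.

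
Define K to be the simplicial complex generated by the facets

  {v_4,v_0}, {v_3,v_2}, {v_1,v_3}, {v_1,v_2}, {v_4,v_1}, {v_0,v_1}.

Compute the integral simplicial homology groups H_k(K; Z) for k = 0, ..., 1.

H_0 ≅ Z,  H_1 ≅ Z^2.

We work with the vertex ordering v_0 < v_1 < v_2 < v_3 < v_4. The simplices of K, each written with vertices in increasing order, are:

  0-simplices (5): [v_0], [v_1], [v_2], [v_3], [v_4]
  1-simplices (6): [v_0,v_1], [v_0,v_4], [v_1,v_2], [v_1,v_3], [v_1,v_4], [v_2,v_3]

so the chain groups are C_0 ≅ Z^5, C_1 ≅ Z^6.

The boundary map ∂_1: C_1 → C_0 sends each edge [p,q] (with p < q) to q − p. For instance
  ∂[v_1,v_4] = [v_4] − [v_1].
The resulting 5×6 matrix has rank 4, and its Smith normal form has invariant factors (1,1,1,1).

Computing H_k = (kernel of ∂_k) / (image of ∂_{k+1}):

  H_0: rank C_0 − rank ∂_1 = 5 − 4 = 1, and the invariant factors of ∂_1 are all 1, so H_0 = Z.
  H_1: rank ker ∂_1 − rank ∂_2 = (6 − 4) − 0 = 2, and there is no ∂_2, so H_1 = Z^2.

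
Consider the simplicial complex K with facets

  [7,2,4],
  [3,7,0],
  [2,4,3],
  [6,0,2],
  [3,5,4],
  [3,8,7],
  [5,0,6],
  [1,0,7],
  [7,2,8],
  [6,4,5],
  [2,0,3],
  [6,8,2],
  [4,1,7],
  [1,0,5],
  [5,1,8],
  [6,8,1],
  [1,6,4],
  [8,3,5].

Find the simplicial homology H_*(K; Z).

K has 9 vertices, 27 edges, 18 triangles.
rank ∂_0 = 0, rank ∂_1 = 8 ⇒ b_0 = 9 − 0 − 8 = 1; all invariant factors of ∂_1 are 1 so no torsion. So H_0 ≅ Z.
rank ∂_1 = 8, rank ∂_2 = 18 ⇒ b_1 = 27 − 8 − 18 = 1; ∂_2 has invariant factor(s) [2] giving torsion. So H_1 ≅ Z ⊕ Z/2Z.
rank ∂_2 = 18, rank ∂_3 = 0 ⇒ b_2 = 18 − 18 − 0 = 0. So H_2 ≅ 0.

H_0 ≅ Z,  H_1 ≅ Z ⊕ Z/2Z,  H_2 = 0.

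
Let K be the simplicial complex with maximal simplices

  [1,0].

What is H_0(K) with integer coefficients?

Order the vertices as 0 < 1. Listing each simplex with vertices in this order, K has dimension 1 with simplices:

  0-simplices (2): [0], [1]
  1-simplices (1): [0,1]

Hence C_0 ≅ Z^2, C_1 ≅ Z^1.

Boundary ∂_1: C_1 → C_0 is given by ∂[p,q] = [q] − [p]. For instance
  ∂[0,1] = [1] − [0].
The resulting 2×1 matrix has rank 1, and its Smith normal form has invariant factors (1).

Now H_k = ker ∂_k / im ∂_{k+1}, so:

  H_0: rank C_0 − rank ∂_1 = 2 − 1 = 1, and the invariant factors of ∂_1 are all 1, so H_0 ≅ Z.

H_0 ≅ Z.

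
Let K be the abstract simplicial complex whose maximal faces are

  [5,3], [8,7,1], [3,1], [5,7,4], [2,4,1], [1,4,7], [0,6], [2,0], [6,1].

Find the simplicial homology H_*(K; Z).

We work with the vertex ordering 0 < 1 < 2 < 3 < 4 < 5 < 6 < 7 < 8. The simplices of K, each written with vertices in increasing order, are:

  0-simplices (9): [0], [1], [2], [3], [4], [5], [6], [7], [8]
  1-simplices (14): [0,2], [0,6], [1,2], [1,3], [1,4], [1,6], [1,7], [1,8], [2,4], [3,5], [4,5], [4,7], [5,7], [7,8]
  2-simplices (4): [1,2,4], [1,4,7], [1,7,8], [4,5,7]

giving chain groups C_0 ≅ Z^9, C_1 ≅ Z^14, C_2 ≅ Z^4.

∂_1: C_1 → C_0 sends each edge [p,q] (with p < q) to q − p.
The resulting 9×14 matrix has rank 8, and its Smith normal form has invariant factors (1,1,1,1,1,1,1,1).

∂_2: C_2 → C_1 maps a triangle to the signed sum of its edges. For instance
  ∂[1,4,7] = [4,7] − [1,7] + [1,4],
  ∂[1,2,4] = [2,4] − [1,4] + [1,2].
As a 14×4 matrix over Z this has rank 4, with invariant factors (1,1,1,1).

Computing H_k = (kernel of ∂_k) / (image of ∂_{k+1}):

  H_0: rank C_0 − rank ∂_1 = 9 − 8 = 1, and the invariant factors of ∂_1 are all 1, so H_0 = Z.
  H_1: rank ker ∂_1 − rank ∂_2 = (14 − 8) − 4 = 2, and the invariant factors of ∂_2 are all 1, so H_1 = Z^2.
  H_2: rank ker ∂_2 − rank ∂_3 = (4 − 4) − 0 = 0, and there is no ∂_3, so H_2 = 0.

H_0 ≅ Z,  H_1 ≅ Z^2,  H_2 = 0.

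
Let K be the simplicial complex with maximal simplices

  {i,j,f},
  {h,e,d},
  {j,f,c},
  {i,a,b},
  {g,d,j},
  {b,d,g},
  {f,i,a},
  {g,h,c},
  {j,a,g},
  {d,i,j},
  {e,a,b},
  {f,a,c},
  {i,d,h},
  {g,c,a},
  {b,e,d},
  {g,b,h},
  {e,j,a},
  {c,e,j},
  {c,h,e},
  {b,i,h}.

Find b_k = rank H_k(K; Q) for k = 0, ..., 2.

We work with the vertex ordering a < b < c < d < e < f < g < h < i < j. The simplices of K, each written with vertices in increasing order, are:

  0-simplices (10): a, b, c, d, e, f, g, h, i, j
  1-simplices (30): ab, ac, ae, af, ag, ai, aj, bd, be, bg, bh, bi, ce, cf, cg, ch, cj, de, dg, dh, di, dj, eh, ej, fi, fj, gh, gj, hi, ij
  2-simplices (20): abe, abi, acf, acg, aej, afi, agj, bde, bdg, bgh, bhi, ceh, cej, cfj, cgh, deh, dgj, dhi, dij, fij

so the chain groups are C_0 ≅ Z^10, C_1 ≅ Z^30, C_2 ≅ Z^20.

Boundary ∂_1: C_1 → C_0 maps an edge to its endpoints' difference, ∂[p,q] = q − p.
The resulting 10×30 matrix has rank 9, and its Smith normal form has invariant factors (1,1,1,1,1,1,1,1,1).

Boundary ∂_2: C_2 → C_1 sends each 2-simplex [p,q,r] to [q,r] − [p,r] + [p,q]. For instance
  ∂aej = ej − aj + ae,
  ∂afi = fi − ai + af.
As a 30×20 matrix over Z this has rank 20, with invariant factors (1,1,1,1,1,1,1,1,1,1,1,1,1,1,1,1,1,1,1,2).

Now H_k = ker ∂_k / im ∂_{k+1}, so:

  H_0: rank C_0 − rank ∂_1 = 10 − 9 = 1, and the invariant factors of ∂_1 are all 1, so H_0 ≅ Z.
  H_1: rank ker ∂_1 − rank ∂_2 = (30 − 9) − 20 = 1, and ∂_2 has invariant factor 2 > 1, so H_1 ≅ Z ⊕ Z/2.
  H_2: rank ker ∂_2 − rank ∂_3 = (20 − 20) − 0 = 0, and there is no ∂_3, so H_2 ≅ 0.

As a check, the Euler characteristic is 10 − 30 + 20 = 0, which agrees with 1 − 1 + 0 = 0.

Hence the Betti numbers are b_0 = 1, b_1 = 1, b_2 = 0.

b_0 = 1, b_1 = 1, b_2 = 0.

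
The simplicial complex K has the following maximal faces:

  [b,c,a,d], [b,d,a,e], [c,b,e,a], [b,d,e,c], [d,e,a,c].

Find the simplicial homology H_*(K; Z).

K has 5 vertices, 10 edges, 10 triangles, 5 3-simplices.
rank ∂_0 = 0, rank ∂_1 = 4 ⇒ b_0 = 5 − 0 − 4 = 1; all invariant factors of ∂_1 are 1 so no torsion. So H_0 = Z.
rank ∂_1 = 4, rank ∂_2 = 6 ⇒ b_1 = 10 − 4 − 6 = 0; all invariant factors of ∂_2 are 1 so no torsion. So H_1 = 0.
rank ∂_2 = 6, rank ∂_3 = 4 ⇒ b_2 = 10 − 6 − 4 = 0; all invariant factors of ∂_3 are 1 so no torsion. So H_2 = 0.
rank ∂_3 = 4, rank ∂_4 = 0 ⇒ b_3 = 5 − 4 − 0 = 1. So H_3 = Z.

H_0 ≅ Z,  H_1 = 0,  H_2 = 0,  H_3 ≅ Z.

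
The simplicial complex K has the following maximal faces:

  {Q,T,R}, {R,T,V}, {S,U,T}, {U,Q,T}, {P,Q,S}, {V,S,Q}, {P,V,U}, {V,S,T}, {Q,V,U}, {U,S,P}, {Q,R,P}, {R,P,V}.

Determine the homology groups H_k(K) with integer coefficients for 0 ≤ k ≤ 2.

Take the total order P < Q < R < S < T < U < V on the vertex set. Then K (dimension 2) consists of the simplices:

  0-simplices (7): P, Q, R, S, T, U, V
  1-simplices (18): PQ, PR, PS, PU, PV, QR, QS, QT, QU, QV, RT, RV, ST, SU, SV, TU, TV, UV
  2-simplices (12): PQR, PQS, PRV, PSU, PUV, QRT, QSV, QTU, QUV, RTV, STU, STV

so the chain groups are C_0 ≅ Z^7, C_1 ≅ Z^18, C_2 ≅ Z^12.

The boundary map ∂_1: C_1 → C_0 is given by ∂[p,q] = [q] − [p].
The 7×18 boundary matrix has rank 6 and Smith normal form diag(1,1,1,1,1,1).

The boundary map ∂_2: C_2 → C_1 sends each 2-simplex [p,q,r] to [q,r] − [p,r] + [p,q]. For instance
  ∂QRT = RT − QT + QR,
  ∂RTV = TV − RV + RT.
As a 18×12 matrix over Z this has rank 12, with invariant factors (1,1,1,1,1,1,1,1,1,1,1,2).

Now H_k = ker ∂_k / im ∂_{k+1}, so:

  H_0: rank C_0 − rank ∂_1 = 7 − 6 = 1, and the invariant factors of ∂_1 are all 1, so H_0 ≅ Z.
  H_1: rank ker ∂_1 − rank ∂_2 = (18 − 6) − 12 = 0, and ∂_2 has invariant factor 2 > 1, so H_1 ≅ Z/2.
  H_2: rank ker ∂_2 − rank ∂_3 = (12 − 12) − 0 = 0, and there is no ∂_3, so H_2 ≅ 0.

As a check, the Euler characteristic is 7 − 18 + 12 = 1, which agrees with 1 − 0 + 0 = 1.
(K is a triangulation of the real projective plane RP^2.)

H_0 = Z,  H_1 = Z/2,  H_2 = 0.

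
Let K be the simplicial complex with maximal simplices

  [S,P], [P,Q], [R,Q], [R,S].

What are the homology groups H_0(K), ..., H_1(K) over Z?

K has 4 vertices, 4 edges.
rank ∂_0 = 0, rank ∂_1 = 3 ⇒ b_0 = 4 − 0 − 3 = 1; all invariant factors of ∂_1 are 1 so no torsion. So H_0 = Z.
rank ∂_1 = 3, rank ∂_2 = 0 ⇒ b_1 = 4 − 3 − 0 = 1. So H_1 = Z.

H_0 = Z,  H_1 = Z.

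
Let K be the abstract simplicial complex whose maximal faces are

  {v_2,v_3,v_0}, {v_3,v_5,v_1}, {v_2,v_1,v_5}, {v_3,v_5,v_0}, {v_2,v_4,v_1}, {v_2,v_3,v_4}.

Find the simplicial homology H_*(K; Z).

We work with the vertex ordering v_0 < v_1 < v_2 < v_3 < v_4 < v_5. The simplices of K, each written with vertices in increasing order, are:

  0-simplices (6): [v_0], [v_1], [v_2], [v_3], [v_4], [v_5]
  1-simplices (12): [v_0,v_2], [v_0,v_3], [v_0,v_5], [v_1,v_2], [v_1,v_3], [v_1,v_4], [v_1,v_5], [v_2,v_3], [v_2,v_4], [v_2,v_5], [v_3,v_4], [v_3,v_5]
  2-simplices (6): [v_0,v_2,v_3], [v_0,v_3,v_5], [v_1,v_2,v_4], [v_1,v_2,v_5], [v_1,v_3,v_5], [v_2,v_3,v_4]

Hence C_0 ≅ Z^6, C_1 ≅ Z^12, C_2 ≅ Z^6.

The boundary map ∂_1: C_1 → C_0 is given by ∂[p,q] = [q] − [p]. For instance
  ∂[v_3,v_4] = [v_4] − [v_3].
The resulting 6×12 matrix has rank 5, and its Smith normal form has invariant factors (1,1,1,1,1).

Boundary ∂_2: C_2 → C_1 maps a triangle to the signed sum of its edges. For instance
  ∂[v_1,v_2,v_5] = [v_2,v_5] − [v_1,v_5] + [v_1,v_2],
  ∂[v_1,v_3,v_5] = [v_3,v_5] − [v_1,v_5] + [v_1,v_3].
As a 12×6 matrix over Z this has rank 6, with invariant factors (1,1,1,1,1,1).

From H_k ≅ ker(∂_k) / im(∂_{k+1}) we obtain:

  H_0: rank C_0 − rank ∂_1 = 6 − 5 = 1, and the invariant factors of ∂_1 are all 1, so H_0 ≅ Z.
  H_1: rank ker ∂_1 − rank ∂_2 = (12 − 5) − 6 = 1, and the invariant factors of ∂_2 are all 1, so H_1 ≅ Z.
  H_2: rank ker ∂_2 − rank ∂_3 = (6 − 6) − 0 = 0, and there is no ∂_3, so H_2 ≅ 0.

As a check, the Euler characteristic is 6 − 12 + 6 = 0, which agrees with 1 − 1 + 0 = 0.

H_0 ≅ Z,  H_1 ≅ Z,  H_2 = 0.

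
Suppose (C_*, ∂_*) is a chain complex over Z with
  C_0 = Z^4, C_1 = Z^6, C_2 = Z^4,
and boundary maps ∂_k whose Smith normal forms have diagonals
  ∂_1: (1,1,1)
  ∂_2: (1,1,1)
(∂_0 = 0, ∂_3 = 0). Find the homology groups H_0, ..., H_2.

H_0: b_0 = 4 − 0 − 3 = 1; torsion from ∂_1 factors > 1: none. So H_0 ≅ Z.
H_1: b_1 = 6 − 3 − 3 = 0; torsion from ∂_2 factors > 1: none. So H_1 ≅ 0.
H_2: b_2 = 4 − 3 − 0 = 1; torsion from ∂_3 factors > 1: none. So H_2 ≅ Z.

H_0 ≅ Z,  H_1 = 0,  H_2 ≅ Z.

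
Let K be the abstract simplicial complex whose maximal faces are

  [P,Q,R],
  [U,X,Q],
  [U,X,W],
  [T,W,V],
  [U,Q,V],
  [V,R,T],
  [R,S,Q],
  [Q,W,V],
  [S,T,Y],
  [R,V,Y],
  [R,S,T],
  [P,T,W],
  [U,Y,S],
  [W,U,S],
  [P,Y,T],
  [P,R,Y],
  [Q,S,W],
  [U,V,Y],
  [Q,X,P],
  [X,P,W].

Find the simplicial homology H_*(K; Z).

We work with the vertex ordering P < Q < R < S < T < U < V < W < X < Y. The simplices of K, each written with vertices in increasing order, are:

  0-simplices (10): P, Q, R, S, T, U, V, W, X, Y
  1-simplices (30): PQ, PR, PT, PW, PX, PY, QR, QS, QU, QV, QW, QX, RS, RT, RV, RY, ST, SU, SW, SY, TV, TW, TY, UV, UW, UX, UY, VW, VY, WX
  2-simplices (20): PQR, PQX, PRY, PTW, PTY, PWX, QRS, QSW, QUV, QUX, QVW, RST, RTV, RVY, STY, SUW, SUY, TVW, UVY, UWX

giving chain groups C_0 ≅ Z^10, C_1 ≅ Z^30, C_2 ≅ Z^20.

Boundary ∂_1: C_1 → C_0 maps an edge to its endpoints' difference, ∂[p,q] = q − p.
The 10×30 boundary matrix has rank 9 and Smith normal form diag(1,1,1,1,1,1,1,1,1).

Boundary ∂_2: C_2 → C_1 sends each 2-simplex [p,q,r] to [q,r] − [p,r] + [p,q]. For instance
  ∂STY = TY − SY + ST,
  ∂QRS = RS − QS + QR.
The 30×20 boundary matrix has rank 20 and Smith normal form diag(1,1,1,1,1,1,1,1,1,1,1,1,1,1,1,1,1,1,1,2).

Now H_k = ker ∂_k / im ∂_{k+1}, so:

  H_0: rank C_0 − rank ∂_1 = 10 − 9 = 1, and the invariant factors of ∂_1 are all 1, so H_0 ≅ Z.
  H_1: rank ker ∂_1 − rank ∂_2 = (30 − 9) − 20 = 1, and ∂_2 has invariant factor 2 > 1, so H_1 ≅ Z ⊕ Z/2Z.
  H_2: rank ker ∂_2 − rank ∂_3 = (20 − 20) − 0 = 0, and there is no ∂_3, so H_2 ≅ 0.

(K is a triangulation of the Klein bottle.)

H_0 = Z,  H_1 = Z ⊕ Z/2Z,  H_2 = 0.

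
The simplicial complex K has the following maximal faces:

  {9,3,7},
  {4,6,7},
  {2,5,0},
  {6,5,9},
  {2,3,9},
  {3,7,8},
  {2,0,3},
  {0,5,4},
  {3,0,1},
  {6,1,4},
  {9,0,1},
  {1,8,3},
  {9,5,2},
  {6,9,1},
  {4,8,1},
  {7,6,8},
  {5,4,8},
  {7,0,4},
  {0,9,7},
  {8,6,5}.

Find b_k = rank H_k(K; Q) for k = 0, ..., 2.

b_0 = 1, b_1 = 1, b_2 = 0.

Fix the vertex order 0 < 1 < 2 < 3 < 4 < 5 < 6 < 7 < 8 < 9 and write every simplex with vertices in increasing order. Then dim K = 2 and the simplices of K are:

  0-simplices (10): [0], [1], [2], [3], [4], [5], [6], [7], [8], [9]
  1-simplices (30): (30 of them)
  2-simplices (20): (20 of them)

giving chain groups C_0 ≅ Z^10, C_1 ≅ Z^30, C_2 ≅ Z^20.

The boundary map ∂_1: C_1 → C_0 maps an edge to its endpoints' difference, ∂[p,q] = q − p.
As a 10×30 matrix over Z this has rank 9, with invariant factors (1,1,1,1,1,1,1,1,1).

Boundary ∂_2: C_2 → C_1 maps a triangle to the signed sum of its edges. For instance
  ∂[2,3,9] = [3,9] − [2,9] + [2,3],
  ∂[0,1,9] = [1,9] − [0,9] + [0,1].
As a 30×20 matrix over Z this has rank 20, with invariant factors (1,1,1,1,1,1,1,1,1,1,1,1,1,1,1,1,1,1,1,2).

Reading off H_k = ker ∂_k / im ∂_{k+1}:

  H_0: rank C_0 − rank ∂_1 = 10 − 9 = 1, and the invariant factors of ∂_1 are all 1, so H_0 ≅ Z.
  H_1: rank ker ∂_1 − rank ∂_2 = (30 − 9) − 20 = 1, and ∂_2 has invariant factor 2 > 1, so H_1 ≅ Z × Z/2.
  H_2: rank ker ∂_2 − rank ∂_3 = (20 − 20) − 0 = 0, and there is no ∂_3, so H_2 ≅ 0.

(K is a triangulation of the Klein bottle.)

Hence the Betti numbers are b_0 = 1, b_1 = 1, b_2 = 0.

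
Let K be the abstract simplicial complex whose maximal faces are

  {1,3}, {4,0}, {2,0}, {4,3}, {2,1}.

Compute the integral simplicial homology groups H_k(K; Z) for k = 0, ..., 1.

H_0 = Z,  H_1 = Z.

Take the total order 0 < 1 < 2 < 3 < 4 on the vertex set. Then K (dimension 1) consists of the simplices:

  0-simplices (5): [0], [1], [2], [3], [4]
  1-simplices (5): [0,2], [0,4], [1,2], [1,3], [3,4]

so the chain groups are C_0 ≅ Z^5, C_1 ≅ Z^5.

Boundary ∂_1: C_1 → C_0 is given by ∂[p,q] = [q] − [p]. For instance
  ∂[1,3] = [3] − [1].
As a 5×5 matrix over Z this has rank 4, with invariant factors (1,1,1,1).

Now H_k = ker ∂_k / im ∂_{k+1}, so:

  H_0: rank C_0 − rank ∂_1 = 5 − 4 = 1, and the invariant factors of ∂_1 are all 1, so H_0 = Z.
  H_1: rank ker ∂_1 − rank ∂_2 = (5 − 4) − 0 = 1, and there is no ∂_2, so H_1 = Z.

As a check, the Euler characteristic is 5 − 5 = 0, which agrees with 1 − 1 = 0.
(K is a triangulation of the circle S^1.)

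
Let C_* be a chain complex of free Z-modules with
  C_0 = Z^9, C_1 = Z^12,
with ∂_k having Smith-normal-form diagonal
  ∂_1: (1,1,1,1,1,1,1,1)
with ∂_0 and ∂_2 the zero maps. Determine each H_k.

H_0: b_0 = 9 − 0 − 8 = 1; torsion from ∂_1 factors > 1: none. So H_0 = Z.
H_1: b_1 = 12 − 8 − 0 = 4; torsion from ∂_2 factors > 1: none. So H_1 = Z^4.

H_0 = Z,  H_1 = Z^4.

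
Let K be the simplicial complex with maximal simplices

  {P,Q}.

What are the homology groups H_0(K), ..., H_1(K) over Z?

Take the total order P < Q on the vertex set. Then K (dimension 1) consists of the simplices:

  0-simplices (2): P, Q
  1-simplices (1): PQ

so the chain groups are C_0 ≅ Z^2, C_1 ≅ Z^1.

The boundary map ∂_1: C_1 → C_0 sends each edge [p,q] (with p < q) to q − p. For instance
  ∂PQ = Q − P.
The resulting 2×1 matrix has rank 1, and its Smith normal form has invariant factors (1).

Computing H_k = (kernel of ∂_k) / (image of ∂_{k+1}):

  H_0: rank C_0 − rank ∂_1 = 2 − 1 = 1, and the invariant factors of ∂_1 are all 1, so H_0 ≅ Z.
  H_1: rank ker ∂_1 − rank ∂_2 = (1 − 1) − 0 = 0, and there is no ∂_2, so H_1 ≅ 0.

As a check, the Euler characteristic is 2 − 1 = 1, which agrees with 1 − 0 = 1.

H_0 ≅ Z,  H_1 = 0.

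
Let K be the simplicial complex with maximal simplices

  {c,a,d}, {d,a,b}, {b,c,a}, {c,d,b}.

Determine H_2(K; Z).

Order the vertices as a < b < c < d. Listing each simplex with vertices in this order, K has dimension 2 with simplices:

  0-simplices (4): a, b, c, d
  1-simplices (6): ab, ac, ad, bc, bd, cd
  2-simplices (4): abc, abd, acd, bcd

so the chain groups are C_0 ≅ Z^4, C_1 ≅ Z^6, C_2 ≅ Z^4.

∂_1: C_1 → C_0 maps an edge to its endpoints' difference, ∂[p,q] = q − p.
As a 4×6 matrix over Z this has rank 3, with invariant factors (1,1,1).

Boundary ∂_2: C_2 → C_1 sends each 2-simplex [p,q,r] to [q,r] − [p,r] + [p,q]. For instance
  ∂acd = cd − ad + ac,
  ∂abd = bd − ad + ab.
The 6×4 boundary matrix has rank 3 and Smith normal form diag(1,1,1).

Reading off H_k = ker ∂_k / im ∂_{k+1}:

  H_2: rank ker ∂_2 − rank ∂_3 = (4 − 3) − 0 = 1, and there is no ∂_3, so H_2 = Z.

H_2 ≅ Z.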